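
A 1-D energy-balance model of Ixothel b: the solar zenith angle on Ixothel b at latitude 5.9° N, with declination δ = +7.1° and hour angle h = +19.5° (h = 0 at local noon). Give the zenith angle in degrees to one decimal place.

θ_z = 19.4°

cos θ_z = sin φ sin δ + cos φ cos δ cos h = 0.012705 + 0.930458 = 0.943163.
θ_z = arccos(0.943163) = 19.4°.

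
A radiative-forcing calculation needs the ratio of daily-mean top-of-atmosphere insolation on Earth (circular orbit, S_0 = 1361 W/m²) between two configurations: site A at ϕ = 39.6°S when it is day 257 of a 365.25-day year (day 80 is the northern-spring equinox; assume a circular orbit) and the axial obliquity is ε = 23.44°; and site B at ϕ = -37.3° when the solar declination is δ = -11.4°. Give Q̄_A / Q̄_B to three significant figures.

Q̄_A / Q̄_B ≈ 0.749

— Configuration A (ϕ=-39.6°):
Solar longitude: L_s = 360° × (257 − 80)/365.25 = 174.456°.
sin δ = sin 23.44° × sin 174.456° = 0.03843, so δ = +2.203°.
cos h₀ = −tan(-39.6°) tan(+2.203°) = 0.0318, h₀ = 1.5390 rad.
Bracket: h₀ sin ϕ sin δ + cos ϕ cos δ sin h₀ = 1.5390×-0.63742×0.03843 + 0.77051×0.99926×0.99949 = -0.037699 + 0.769547 = 0.731848.
Q̄ = (S_0/π) × [bracket] = (1361/π) × 0.731848 = 317.05 W/m².
— Configuration B (ϕ=-37.3°):
cos h₀ = −tan(-37.3°) tan(-11.400°) = -0.1536, h₀ = 1.7250 rad.
Bracket: h₀ sin ϕ sin δ + cos ϕ cos δ sin h₀ = 1.7250×-0.60599×-0.19766 + 0.79547×0.98027×0.98813 = 0.206620 + 0.770519 = 0.977139.
Q̄ = (S_0/π) × [bracket] = (1361/π) × 0.977139 = 423.32 W/m².
Ratio Q̄_A / Q̄_B = 317.05 / 423.32 = 0.7490.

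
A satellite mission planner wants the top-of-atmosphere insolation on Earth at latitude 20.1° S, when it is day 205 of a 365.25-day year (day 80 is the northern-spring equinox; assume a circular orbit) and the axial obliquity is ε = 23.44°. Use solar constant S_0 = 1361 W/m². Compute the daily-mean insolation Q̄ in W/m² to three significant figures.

Solar longitude: L_s = 360° × (205 − 80)/365.25 = 123.203°.
sin δ = sin 23.44° × sin 123.203° = 0.33284, so δ = +19.441°.
cos h₀ = −tan(-20.1°) tan(+19.441°) = 0.1292, h₀ = 1.4413 rad.
Bracket: h₀ sin ϕ sin δ + cos ϕ cos δ sin h₀ = 1.4413×-0.34366×0.33284 + 0.93909×0.94298×0.99162 = -0.164861 + 0.878122 = 0.713261.
Q̄ = (S_0/π) × [bracket] = (1361/π) × 0.713261 = 309.0 W/m².

Q̄ ≈ 309 W/m²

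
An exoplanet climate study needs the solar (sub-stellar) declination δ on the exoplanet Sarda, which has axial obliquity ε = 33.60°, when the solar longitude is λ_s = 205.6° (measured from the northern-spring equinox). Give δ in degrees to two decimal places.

sin δ = sin ε · sin λ_s = sin 33.60° × sin 205.6° = -0.239113.
δ = arcsin(-0.239113) = -13.83°.

δ = -13.83°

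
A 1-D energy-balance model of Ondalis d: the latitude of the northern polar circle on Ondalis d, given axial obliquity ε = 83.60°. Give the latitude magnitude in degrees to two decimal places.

6.40°

The polar circle is the lowest latitude that experiences at least one full rotation of continuous daylight at the northern-summer solstice; it lies at |ϕ| = 90° − ε = 90° − 83.60° = 6.40°.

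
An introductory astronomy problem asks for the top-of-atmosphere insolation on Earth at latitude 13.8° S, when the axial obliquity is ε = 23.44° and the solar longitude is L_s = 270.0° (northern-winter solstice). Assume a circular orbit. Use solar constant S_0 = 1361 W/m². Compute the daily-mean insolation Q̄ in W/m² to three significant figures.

Solar declination: sin δ = sin ε · sin L_s = sin 23.44° × sin 270.0° = -0.39779, so δ = -23.440°.
cos h₀ = −tan(-13.8°) tan(-23.440°) = -0.1065, h₀ = 1.6775 rad.
Bracket: h₀ sin ϕ sin δ + cos ϕ cos δ sin h₀ = 1.6775×-0.23853×-0.39779 + 0.97113×0.91748×0.99431 = 0.159169 + 0.885923 = 1.045092.
Q̄ = (S_0/π) × [bracket] = (1361/π) × 1.045092 = 452.8 W/m².

Q̄ ≈ 453 W/m²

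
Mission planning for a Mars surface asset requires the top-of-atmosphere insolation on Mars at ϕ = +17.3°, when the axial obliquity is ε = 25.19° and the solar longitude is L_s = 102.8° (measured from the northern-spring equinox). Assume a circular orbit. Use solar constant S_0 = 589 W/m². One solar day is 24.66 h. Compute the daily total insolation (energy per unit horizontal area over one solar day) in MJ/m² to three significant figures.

Solar declination: sin δ = sin ε · sin L_s = sin 25.19° × sin 102.8° = 0.41504, so δ = +24.522°.
cos h₀ = −tan(+17.3°) tan(+24.522°) = -0.1421, h₀ = 1.7134 rad.
Bracket: h₀ sin ϕ sin δ + cos ϕ cos δ sin h₀ = 1.7134×0.29737×0.41504 + 0.95476×0.90980×0.98985 = 0.211469 + 0.859824 = 1.071293.
Q̄ = (S_0/π) × [bracket] = (589/π) × 1.071293 = 200.85 W/m².
Daily total = Q̄ × 24.66 h × 3600 s/h = 200.85 × 24.66 × 3600 / 10⁶ = 17.83 MJ/m².

17.8 MJ/m²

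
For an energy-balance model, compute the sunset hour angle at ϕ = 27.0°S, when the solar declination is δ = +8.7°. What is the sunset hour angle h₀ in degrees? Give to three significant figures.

cos h₀ = −tan ϕ · tan δ = −tan(-27.0°) × tan(+8.700°) = 0.0780, so h₀ = 1.4927 rad = 85.53°.

h₀ = 85.5°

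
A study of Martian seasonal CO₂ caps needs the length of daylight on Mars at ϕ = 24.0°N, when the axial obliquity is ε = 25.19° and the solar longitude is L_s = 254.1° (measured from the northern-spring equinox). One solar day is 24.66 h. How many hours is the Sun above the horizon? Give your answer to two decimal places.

Solar declination: sin δ = sin ε · sin L_s = sin 25.19° × sin 254.1° = -0.40934, so δ = -24.163°.
cos h₀ = −tan ϕ · tan δ = −tan(+24.0°) × tan(-24.163°) = 0.1998, so h₀ = 1.3697 rad = 78.48°.
Daylight = 2h₀/(2π) × 24.66 h = (1.3697/π) × 24.66 = 10.75 h.

10.75 h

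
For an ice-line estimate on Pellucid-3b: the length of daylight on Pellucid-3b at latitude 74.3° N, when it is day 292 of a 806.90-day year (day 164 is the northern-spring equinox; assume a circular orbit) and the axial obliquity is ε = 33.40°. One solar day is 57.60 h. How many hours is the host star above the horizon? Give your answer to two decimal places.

57.60 h

Solar longitude: L_s = 360° × (292 − 164)/806.90 = 57.107°.
sin δ = sin 33.40° × sin 57.107° = 0.46223, so δ = +27.531°.
Sunrise equation: cos h₀ = −tan ϕ · tan δ = -1.8544 ≤ −1, so the host star never sets (polar day) and h₀ = π.
Daylight = 2h₀/(2π) × 57.60 h = (3.1416/π) × 57.60 = 57.60 h.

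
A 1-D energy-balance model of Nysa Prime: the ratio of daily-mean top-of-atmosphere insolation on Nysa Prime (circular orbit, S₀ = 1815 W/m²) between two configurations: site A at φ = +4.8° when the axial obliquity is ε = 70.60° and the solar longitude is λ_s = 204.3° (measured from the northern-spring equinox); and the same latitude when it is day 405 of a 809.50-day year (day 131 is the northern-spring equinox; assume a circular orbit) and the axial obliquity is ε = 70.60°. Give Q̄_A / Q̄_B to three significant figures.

— Configuration A (φ=+4.8°):
Solar declination: sin δ = sin ε · sin λ_s = sin 70.60° × sin 204.3° = -0.38815, so δ = -22.839°.
cos H₀ = −tan(+4.8°) tan(-22.839°) = 0.0354, H₀ = 1.5354 rad.
Bracket: H₀ sin φ sin δ + cos φ cos δ sin H₀ = 1.5354×0.08368×-0.38815 + 0.99649×0.92160×0.99937 = -0.049870 + 0.917787 = 0.867917.
Q̄ = (S₀/π) × [bracket] = (1815/π) × 0.867917 = 501.42 W/m².
— Configuration B (φ=+4.8°):
Solar longitude: λ_s = 360° × (405 − 131)/809.50 = 121.853°.
sin δ = sin 70.60° × sin 121.853° = 0.80118, so δ = +53.243°.
cos H₀ = −tan(+4.8°) tan(+53.243°) = -0.1124, H₀ = 1.6835 rad.
Bracket: H₀ sin φ sin δ + cos φ cos δ sin H₀ = 1.6835×0.08368×0.80118 + 0.99649×0.59843×0.99366 = 0.112866 + 0.592549 = 0.705415.
Q̄ = (S₀/π) × [bracket] = (1815/π) × 0.705415 = 407.54 W/m².
Ratio Q̄_A / Q̄_B = 501.42 / 407.54 = 1.230.

Q̄_A / Q̄_B ≈ 1.23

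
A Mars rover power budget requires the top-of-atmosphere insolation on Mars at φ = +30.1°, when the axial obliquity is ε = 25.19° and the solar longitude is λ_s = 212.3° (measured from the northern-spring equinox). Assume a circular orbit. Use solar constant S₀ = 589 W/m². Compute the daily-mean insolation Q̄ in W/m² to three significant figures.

Q̄ ≈ 126 W/m²

Solar declination: sin δ = sin ε · sin λ_s = sin 25.19° × sin 212.3° = -0.22743, so δ = -13.146°.
cos H₀ = −tan(+30.1°) tan(-13.146°) = 0.1354, H₀ = 1.4350 rad.
Bracket: H₀ sin φ sin δ + cos φ cos δ sin H₀ = 1.4350×0.50151×-0.22743 + 0.86515×0.97379×0.99079 = -0.163674 + 0.834715 = 0.671041.
Q̄ = (S₀/π) × [bracket] = (589/π) × 0.671041 = 125.8 W/m².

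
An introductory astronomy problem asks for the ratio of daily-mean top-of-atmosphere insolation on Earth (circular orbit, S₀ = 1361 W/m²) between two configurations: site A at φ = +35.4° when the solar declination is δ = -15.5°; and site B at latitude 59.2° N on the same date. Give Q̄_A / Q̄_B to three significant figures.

— Configuration A (φ=+35.4°):
cos H₀ = −tan(+35.4°) tan(-15.500°) = 0.1971, H₀ = 1.3724 rad.
Bracket: H₀ sin φ sin δ + cos φ cos δ sin H₀ = 1.3724×0.57928×-0.26724 + 0.81513×0.96363×0.98039 = -0.212457 + 0.770080 = 0.557623.
Q̄ = (S₀/π) × [bracket] = (1361/π) × 0.557623 = 241.57 W/m².
— Configuration B (φ=+59.2°):
cos H₀ = −tan(+59.2°) tan(-15.500°) = 0.4652, H₀ = 1.0869 rad.
Bracket: H₀ sin φ sin δ + cos φ cos δ sin H₀ = 1.0869×0.85896×-0.26724 + 0.51204×0.96363×0.88520 = -0.249496 + 0.436773 = 0.187277.
Q̄ = (S₀/π) × [bracket] = (1361/π) × 0.187277 = 81.132 W/m².
Ratio Q̄_A / Q̄_B = 241.57 / 81.132 = 2.977.

Q̄_A / Q̄_B ≈ 2.98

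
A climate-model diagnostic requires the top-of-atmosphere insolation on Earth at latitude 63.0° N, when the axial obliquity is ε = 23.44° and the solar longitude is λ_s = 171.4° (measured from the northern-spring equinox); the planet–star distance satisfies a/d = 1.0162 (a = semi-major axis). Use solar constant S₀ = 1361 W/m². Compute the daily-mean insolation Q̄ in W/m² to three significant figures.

Solar declination: sin δ = sin ε · sin λ_s = sin 23.44° × sin 171.4° = 0.05948, so δ = +3.410°.
cos H₀ = −tan(+63.0°) tan(+3.410°) = -0.1169, H₀ = 1.6880 rad.
Bracket: H₀ sin φ sin δ + cos φ cos δ sin H₀ = 1.6880×0.89101×0.05948 + 0.45399×0.99823×0.99314 = 0.089459 + 0.450078 = 0.539537.
Inverse-square distance factor (a/d)² = 1.0162² = 1.032662.
Q̄ = (S₀/π) × 1.032662 × [bracket] = (1361/π) × 1.032662 × 0.539537 = 241.4 W/m².

Q̄ ≈ 241 W/m²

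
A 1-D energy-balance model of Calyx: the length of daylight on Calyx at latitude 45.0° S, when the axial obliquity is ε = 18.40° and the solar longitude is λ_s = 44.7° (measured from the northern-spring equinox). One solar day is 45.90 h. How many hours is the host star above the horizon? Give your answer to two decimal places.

Solar declination: sin δ = sin ε · sin λ_s = sin 18.40° × sin 44.7° = 0.22203, so δ = +12.828°.
cos H₀ = −tan φ · tan δ = −tan(-45.0°) × tan(+12.828°) = 0.2277, so H₀ = 1.3411 rad = 76.84°.
Daylight = 2H₀/(2π) × 45.90 h = (1.3411/π) × 45.90 = 19.59 h.

19.59 h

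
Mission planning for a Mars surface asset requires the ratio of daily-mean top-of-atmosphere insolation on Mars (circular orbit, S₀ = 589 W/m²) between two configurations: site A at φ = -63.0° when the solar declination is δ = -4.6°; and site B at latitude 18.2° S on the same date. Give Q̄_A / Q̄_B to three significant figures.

— Configuration A (φ=-63.0°):
cos H₀ = −tan(-63.0°) tan(-4.600°) = -0.1579, H₀ = 1.7294 rad.
Bracket: H₀ sin φ sin δ + cos φ cos δ sin H₀ = 1.7294×-0.89101×-0.08020 + 0.45399×0.99678×0.98745 = 0.123581 + 0.446849 = 0.570430.
Q̄ = (S₀/π) × [bracket] = (589/π) × 0.570430 = 106.95 W/m².
— Configuration B (φ=-18.2°):
cos H₀ = −tan(-18.2°) tan(-4.600°) = -0.0265, H₀ = 1.5973 rad.
Bracket: H₀ sin φ sin δ + cos φ cos δ sin H₀ = 1.5973×-0.31233×-0.08020 + 0.94997×0.99678×0.99965 = 0.040011 + 0.946580 = 0.986591.
Q̄ = (S₀/π) × [bracket] = (589/π) × 0.986591 = 184.97 W/m².
Ratio Q̄_A / Q̄_B = 106.95 / 184.97 = 0.5782.

Q̄_A / Q̄_B ≈ 0.578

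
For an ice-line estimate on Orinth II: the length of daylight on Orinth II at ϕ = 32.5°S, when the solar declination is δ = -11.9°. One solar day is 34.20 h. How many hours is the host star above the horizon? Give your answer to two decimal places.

18.57 h

cos h₀ = −tan ϕ · tan δ = −tan(-32.5°) × tan(-11.900°) = -0.1343, so h₀ = 1.7055 rad = 97.72°.
Daylight = 2h₀/(2π) × 34.20 h = (1.7055/π) × 34.20 = 18.57 h.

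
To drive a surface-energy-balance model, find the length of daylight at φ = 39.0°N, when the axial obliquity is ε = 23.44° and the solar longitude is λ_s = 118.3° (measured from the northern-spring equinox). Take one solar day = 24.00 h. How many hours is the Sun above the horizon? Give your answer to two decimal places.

14.35 h

Solar declination: sin δ = sin ε · sin λ_s = sin 23.44° × sin 118.3° = 0.35024, so δ = +20.502°.
cos H₀ = −tan φ · tan δ = −tan(+39.0°) × tan(+20.502°) = -0.3028, so H₀ = 1.8784 rad = 107.63°.
Daylight = 2H₀/(2π) × 24.00 h = (1.8784/π) × 24.00 = 14.35 h.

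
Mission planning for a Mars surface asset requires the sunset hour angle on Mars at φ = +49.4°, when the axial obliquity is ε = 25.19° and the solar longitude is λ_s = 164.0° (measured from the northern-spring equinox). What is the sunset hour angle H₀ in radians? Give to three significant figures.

H₀ = 1.71 rad

Solar declination: sin δ = sin ε · sin λ_s = sin 25.19° × sin 164.0° = 0.11732, so δ = +6.737°.
cos H₀ = −tan φ · tan δ = −tan(+49.4°) × tan(+6.737°) = -0.1378, so H₀ = 1.7091 rad = 97.92°.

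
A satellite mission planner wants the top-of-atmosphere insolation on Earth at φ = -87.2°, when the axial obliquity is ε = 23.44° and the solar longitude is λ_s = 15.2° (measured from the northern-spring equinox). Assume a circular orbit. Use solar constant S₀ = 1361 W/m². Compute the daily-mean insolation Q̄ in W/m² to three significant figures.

Solar declination: sin δ = sin ε · sin λ_s = sin 23.44° × sin 15.2° = 0.10430, so δ = +5.987°.
cos H₀ = −tan(-87.2°) tan(+5.987°) = 2.1442 ≥ 1 ⇒ polar night, H₀ = 0 and Q̄ = 0.

Q̄ ≈ 0.00 W/m²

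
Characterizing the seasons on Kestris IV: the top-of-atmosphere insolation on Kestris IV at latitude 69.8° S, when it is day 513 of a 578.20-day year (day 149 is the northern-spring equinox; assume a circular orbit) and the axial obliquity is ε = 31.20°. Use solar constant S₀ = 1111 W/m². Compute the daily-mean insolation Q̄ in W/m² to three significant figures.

Solar longitude: λ_s = 360° × (513 − 149)/578.20 = 226.634°.
sin δ = sin 31.20° × sin 226.634° = -0.37660, so δ = -22.123°.
cos H₀ = −tan(-69.8°) tan(-22.123°) = -1.1049 ≤ −1 ⇒ polar day, H₀ = π.
Bracket: H₀ sin φ sin δ + cos φ cos δ sin H₀ = 3.1416×-0.93849×-0.37660 + 0.34530×0.92638×0.00000 = 1.110352 + 0.000000 = 1.110352.
Q̄ = (S₀/π) × [bracket] = (1111/π) × 1.110352 = 392.7 W/m².

Q̄ ≈ 393 W/m²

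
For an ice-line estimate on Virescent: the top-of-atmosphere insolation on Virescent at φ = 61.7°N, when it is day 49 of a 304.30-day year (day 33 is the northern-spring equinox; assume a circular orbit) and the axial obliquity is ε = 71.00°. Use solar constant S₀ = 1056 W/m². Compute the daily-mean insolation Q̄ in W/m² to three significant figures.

Solar longitude: λ_s = 360° × (49 − 33)/304.30 = 18.929°.
sin δ = sin 71.00° × sin 18.929° = 0.30672, so δ = +17.862°.
cos H₀ = −tan(+61.7°) tan(+17.862°) = -0.5985, H₀ = 2.2124 rad.
Bracket: H₀ sin φ sin δ + cos φ cos δ sin H₀ = 2.2124×0.88048×0.30672 + 0.47409×0.95180×0.80114 = 0.597483 + 0.361506 = 0.958989.
Q̄ = (S₀/π) × [bracket] = (1056/π) × 0.958989 = 322.3 W/m².

Q̄ ≈ 322 W/m²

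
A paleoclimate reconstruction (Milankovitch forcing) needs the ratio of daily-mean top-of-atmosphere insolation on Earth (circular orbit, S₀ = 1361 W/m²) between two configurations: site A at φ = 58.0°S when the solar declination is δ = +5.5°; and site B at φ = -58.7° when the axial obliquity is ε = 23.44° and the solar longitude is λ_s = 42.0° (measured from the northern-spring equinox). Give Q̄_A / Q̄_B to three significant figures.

— Configuration A (φ=-58.0°):
cos H₀ = −tan(-58.0°) tan(+5.500°) = 0.1541, H₀ = 1.4161 rad.
Bracket: H₀ sin φ sin δ + cos φ cos δ sin H₀ = 1.4161×-0.84805×0.09585 + 0.52992×0.99540×0.98806 = -0.115109 + 0.521184 = 0.406075.
Q̄ = (S₀/π) × [bracket] = (1361/π) × 0.406075 = 175.92 W/m².
— Configuration B (φ=-58.7°):
Solar declination: sin δ = sin ε · sin λ_s = sin 23.44° × sin 42.0° = 0.26617, so δ = +15.437°.
cos H₀ = −tan(-58.7°) tan(+15.437°) = 0.4542, H₀ = 1.0994 rad.
Bracket: H₀ sin φ sin δ + cos φ cos δ sin H₀ = 1.0994×-0.85446×0.26617 + 0.51952×0.96393×0.89092 = -0.250038 + 0.446156 = 0.196118.
Q̄ = (S₀/π) × [bracket] = (1361/π) × 0.196118 = 84.962 W/m².
Ratio Q̄_A / Q̄_B = 175.92 / 84.962 = 2.071.

Q̄_A / Q̄_B ≈ 2.07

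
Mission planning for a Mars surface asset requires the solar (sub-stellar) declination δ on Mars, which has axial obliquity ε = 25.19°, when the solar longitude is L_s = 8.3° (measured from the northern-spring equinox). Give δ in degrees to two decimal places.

δ = +3.52°

sin δ = sin ε · sin L_s = sin 25.19° × sin 8.3° = 0.061441.
δ = arcsin(0.061441) = +3.52°.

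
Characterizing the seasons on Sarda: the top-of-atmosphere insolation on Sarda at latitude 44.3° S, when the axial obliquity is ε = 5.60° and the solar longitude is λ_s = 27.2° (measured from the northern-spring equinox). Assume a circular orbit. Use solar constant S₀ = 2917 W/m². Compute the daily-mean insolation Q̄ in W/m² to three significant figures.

Q̄ ≈ 619 W/m²

Solar declination: sin δ = sin ε · sin λ_s = sin 5.60° × sin 27.2° = 0.04460, so δ = +2.557°.
cos H₀ = −tan(-44.3°) tan(+2.557°) = 0.0436, H₀ = 1.5272 rad.
Bracket: H₀ sin φ sin δ + cos φ cos δ sin H₀ = 1.5272×-0.69842×0.04460 + 0.71569×0.99900×0.99905 = -0.047572 + 0.714295 = 0.666723.
Q̄ = (S₀/π) × [bracket] = (2917/π) × 0.666723 = 619.1 W/m².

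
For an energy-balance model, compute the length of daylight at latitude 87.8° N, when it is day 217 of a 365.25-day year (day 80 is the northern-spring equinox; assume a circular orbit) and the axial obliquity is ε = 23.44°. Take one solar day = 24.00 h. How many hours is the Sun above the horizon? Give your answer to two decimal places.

24.00 h

Solar longitude: L_s = 360° × (217 − 80)/365.25 = 135.031°.
sin δ = sin 23.44° × sin 135.031° = 0.28113, so δ = +16.328°.
Sunrise equation: cos h₀ = −tan ϕ · tan δ = -7.6255 ≤ −1, so the Sun never sets (polar day) and h₀ = π.
Daylight = 2h₀/(2π) × 24.00 h = (3.1416/π) × 24.00 = 24.00 h.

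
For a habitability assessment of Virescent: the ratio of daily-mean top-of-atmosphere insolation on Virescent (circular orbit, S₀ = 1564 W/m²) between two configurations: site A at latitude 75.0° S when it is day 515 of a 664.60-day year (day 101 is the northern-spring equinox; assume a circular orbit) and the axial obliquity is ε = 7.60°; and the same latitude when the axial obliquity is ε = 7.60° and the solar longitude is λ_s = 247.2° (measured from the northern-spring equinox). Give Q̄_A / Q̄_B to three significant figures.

— Configuration A (φ=-75.0°):
Solar longitude: λ_s = 360° × (515 − 101)/664.60 = 224.255°.
sin δ = sin 7.60° × sin 224.255° = -0.09230, so δ = -5.296°.
cos H₀ = −tan(-75.0°) tan(-5.296°) = -0.3459, H₀ = 1.9240 rad.
Bracket: H₀ sin φ sin δ + cos φ cos δ sin H₀ = 1.9240×-0.96593×-0.09230 + 0.25882×0.99573×0.93826 = 0.171535 + 0.241804 = 0.413339.
Q̄ = (S₀/π) × [bracket] = (1564/π) × 0.413339 = 205.78 W/m².
— Configuration B (φ=-75.0°):
Solar declination: sin δ = sin ε · sin λ_s = sin 7.60° × sin 247.2° = -0.12192, so δ = -7.003°.
cos H₀ = −tan(-75.0°) tan(-7.003°) = -0.4584, H₀ = 2.0470 rad.
Bracket: H₀ sin φ sin δ + cos φ cos δ sin H₀ = 2.0470×-0.96593×-0.12192 + 0.25882×0.99254×0.88873 = 0.241067 + 0.228305 = 0.469372.
Q̄ = (S₀/π) × [bracket] = (1564/π) × 0.469372 = 233.67 W/m².
Ratio Q̄_A / Q̄_B = 205.78 / 233.67 = 0.8806.

Q̄_A / Q̄_B ≈ 0.881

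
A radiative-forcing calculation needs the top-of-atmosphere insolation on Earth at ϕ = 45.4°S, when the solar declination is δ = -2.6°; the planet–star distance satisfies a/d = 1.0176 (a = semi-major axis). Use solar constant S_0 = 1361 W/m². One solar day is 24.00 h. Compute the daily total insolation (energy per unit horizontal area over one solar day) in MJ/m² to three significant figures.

29.2 MJ/m²

cos h₀ = −tan(-45.4°) tan(-2.600°) = -0.0460, h₀ = 1.6169 rad.
Bracket: h₀ sin ϕ sin δ + cos ϕ cos δ sin h₀ = 1.6169×-0.71203×-0.04536 + 0.70215×0.99897×0.99894 = 0.052222 + 0.700683 = 0.752905.
Inverse-square distance factor (a/d)² = 1.0176² = 1.035510.
Q̄ = (S_0/π) × 1.035510 × [bracket] = (1361/π) × 1.035510 × 0.752905 = 337.76 W/m².
Daily total = Q̄ × 24.00 h × 3600 s/h = 337.76 × 24.00 × 3600 / 10⁶ = 29.18 MJ/m².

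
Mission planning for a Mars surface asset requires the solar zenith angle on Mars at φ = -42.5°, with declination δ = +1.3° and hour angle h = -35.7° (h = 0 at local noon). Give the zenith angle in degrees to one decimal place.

cos θ_z = sin φ sin δ + cos φ cos δ cos h = -0.015327 + 0.598577 = 0.583250.
θ_z = arccos(0.583250) = 54.3°.

θ_z = 54.3°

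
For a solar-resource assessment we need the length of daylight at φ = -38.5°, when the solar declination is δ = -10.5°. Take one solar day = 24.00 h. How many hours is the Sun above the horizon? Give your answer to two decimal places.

13.13 h

cos H₀ = −tan φ · tan δ = −tan(-38.5°) × tan(-10.500°) = -0.1474, so H₀ = 1.7188 rad = 98.48°.
Daylight = 2H₀/(2π) × 24.00 h = (1.7188/π) × 24.00 = 13.13 h.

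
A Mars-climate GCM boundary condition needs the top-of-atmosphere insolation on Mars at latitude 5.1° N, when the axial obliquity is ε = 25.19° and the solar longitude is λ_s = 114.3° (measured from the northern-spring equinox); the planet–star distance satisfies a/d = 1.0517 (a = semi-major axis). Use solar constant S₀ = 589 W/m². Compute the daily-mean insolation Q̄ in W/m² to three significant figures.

Solar declination: sin δ = sin ε · sin λ_s = sin 25.19° × sin 114.3° = 0.38791, so δ = +22.825°.
cos H₀ = −tan(+5.1°) tan(+22.825°) = -0.0376, H₀ = 1.6084 rad.
Bracket: H₀ sin φ sin δ + cos φ cos δ sin H₀ = 1.6084×0.08889×0.38791 + 0.99604×0.92170×0.99929 = 0.055460 + 0.917398 = 0.972858.
Inverse-square distance factor (a/d)² = 1.0517² = 1.106073.
Q̄ = (S₀/π) × 1.106073 × [bracket] = (589/π) × 1.106073 × 0.972858 = 201.7 W/m².

Q̄ ≈ 202 W/m²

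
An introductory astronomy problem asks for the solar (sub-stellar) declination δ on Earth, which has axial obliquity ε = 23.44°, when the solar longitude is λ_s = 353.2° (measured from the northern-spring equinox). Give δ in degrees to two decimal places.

sin δ = sin ε · sin λ_s = sin 23.44° × sin 353.2° = -0.047100.
δ = arcsin(-0.047100) = -2.70°.

δ = -2.70°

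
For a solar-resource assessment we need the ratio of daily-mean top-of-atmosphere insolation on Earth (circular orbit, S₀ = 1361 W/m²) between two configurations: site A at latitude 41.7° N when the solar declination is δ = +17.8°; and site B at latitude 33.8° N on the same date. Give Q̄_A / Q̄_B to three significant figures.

Q̄_A / Q̄_B ≈ 0.984

— Configuration A (φ=+41.7°):
cos H₀ = −tan(+41.7°) tan(+17.800°) = -0.2861, H₀ = 1.8609 rad.
Bracket: H₀ sin φ sin δ + cos φ cos δ sin H₀ = 1.8609×0.66523×0.30570 + 0.74664×0.95213×0.95821 = 0.378434 + 0.681190 = 1.059624.
Q̄ = (S₀/π) × [bracket] = (1361/π) × 1.059624 = 459.05 W/m².
— Configuration B (φ=+33.8°):
cos H₀ = −tan(+33.8°) tan(+17.800°) = -0.2149, H₀ = 1.7874 rad.
Bracket: H₀ sin φ sin δ + cos φ cos δ sin H₀ = 1.7874×0.55630×0.30570 + 0.83098×0.95213×0.97663 = 0.303967 + 0.772711 = 1.076678.
Q̄ = (S₀/π) × [bracket] = (1361/π) × 1.076678 = 466.44 W/m².
Ratio Q̄_A / Q̄_B = 459.05 / 466.44 = 0.9842.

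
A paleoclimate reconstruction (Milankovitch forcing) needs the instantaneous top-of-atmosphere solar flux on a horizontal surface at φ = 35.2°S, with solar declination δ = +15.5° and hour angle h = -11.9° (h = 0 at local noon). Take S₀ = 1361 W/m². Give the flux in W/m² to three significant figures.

839 W/m²

cos θ_z = sin φ sin δ + cos φ cos δ cos h = -0.154045 + 0.770503 = 0.616458.
Flux = S₀ · cos θ_z = 1361 × 0.616458 = 839.0 W/m².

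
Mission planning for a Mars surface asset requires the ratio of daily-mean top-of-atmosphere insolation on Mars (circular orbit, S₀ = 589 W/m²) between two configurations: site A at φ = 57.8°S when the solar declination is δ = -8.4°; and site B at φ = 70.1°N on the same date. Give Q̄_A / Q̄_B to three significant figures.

— Configuration A (φ=-57.8°):
cos H₀ = −tan(-57.8°) tan(-8.400°) = -0.2345, H₀ = 1.8075 rad.
Bracket: H₀ sin φ sin δ + cos φ cos δ sin H₀ = 1.8075×-0.84619×-0.14608 + 0.53288×0.98927×0.97212 = 0.223428 + 0.512465 = 0.735893.
Q̄ = (S₀/π) × [bracket] = (589/π) × 0.735893 = 137.97 W/m².
— Configuration B (φ=+70.1°):
cos H₀ = −tan(+70.1°) tan(-8.400°) = 0.4079, H₀ = 1.1506 rad.
Bracket: H₀ sin φ sin δ + cos φ cos δ sin H₀ = 1.1506×0.94029×-0.14608 + 0.34038×0.98927×0.91301 = -0.158044 + 0.307436 = 0.149392.
Q̄ = (S₀/π) × [bracket] = (589/π) × 0.149392 = 28.009 W/m².
Ratio Q̄_A / Q̄_B = 137.97 / 28.009 = 4.926.

Q̄_A / Q̄_B ≈ 4.93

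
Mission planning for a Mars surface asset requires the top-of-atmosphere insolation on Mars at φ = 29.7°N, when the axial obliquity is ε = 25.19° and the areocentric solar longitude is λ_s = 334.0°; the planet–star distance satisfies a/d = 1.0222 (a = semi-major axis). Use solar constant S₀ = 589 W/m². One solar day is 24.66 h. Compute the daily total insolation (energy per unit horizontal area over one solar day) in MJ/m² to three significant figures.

sin δ = sin 25.19° × sin 334.0° = -0.18658, so δ = -10.753°.
cos H₀ = −tan(+29.7°) tan(-10.753°) = 0.1083, H₀ = 1.4623 rad.
Bracket: H₀ sin φ sin δ + cos φ cos δ sin H₀ = 1.4623×0.49546×-0.18658 + 0.86863×0.98244×0.99412 = -0.135179 + 0.848359 = 0.713180.
Inverse-square distance factor (a/d)² = 1.0222² = 1.044893.
Q̄ = (S₀/π) × 1.044893 × [bracket] = (589/π) × 1.044893 × 0.713180 = 139.71 W/m².
Daily total = Q̄ × 24.66 h × 3600 s/h = 139.71 × 24.66 × 3600 / 10⁶ = 12.40 MJ/m².

12.4 MJ/m²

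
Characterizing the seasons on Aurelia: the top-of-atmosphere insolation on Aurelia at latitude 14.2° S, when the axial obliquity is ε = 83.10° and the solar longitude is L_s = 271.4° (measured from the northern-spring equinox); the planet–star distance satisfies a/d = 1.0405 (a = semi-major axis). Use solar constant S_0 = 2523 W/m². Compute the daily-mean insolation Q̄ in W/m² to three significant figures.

Q̄ ≈ 665 W/m²

Solar declination: sin δ = sin ε · sin L_s = sin 83.10° × sin 271.4° = -0.99246, so δ = -82.960°.
cos h₀ = −tan(-14.2°) tan(-82.960°) = -2.0490 ≤ −1 ⇒ polar day, h₀ = π.
Bracket: h₀ sin ϕ sin δ + cos ϕ cos δ sin h₀ = 3.1416×-0.24531×-0.99246 + 0.96945×0.12256×0.00000 = 0.764855 + 0.000000 = 0.764855.
Inverse-square distance factor (a/d)² = 1.0405² = 1.082640.
Q̄ = (S_0/π) × 1.082640 × [bracket] = (2523/π) × 1.082640 × 0.764855 = 665.0 W/m².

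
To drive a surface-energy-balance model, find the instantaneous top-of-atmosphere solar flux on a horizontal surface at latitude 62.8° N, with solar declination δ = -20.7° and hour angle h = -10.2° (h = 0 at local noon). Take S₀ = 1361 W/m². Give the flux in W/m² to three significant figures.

145 W/m²

cos θ_z = sin φ sin δ + cos φ cos δ cos h = -0.314386 + 0.420832 = 0.106446.
Flux = S₀ · cos θ_z = 1361 × 0.106446 = 144.9 W/m².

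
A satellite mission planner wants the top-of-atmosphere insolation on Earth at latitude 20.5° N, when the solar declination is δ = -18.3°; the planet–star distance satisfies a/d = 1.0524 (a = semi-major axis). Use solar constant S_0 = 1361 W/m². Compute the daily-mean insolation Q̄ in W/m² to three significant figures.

Q̄ ≈ 347 W/m²

cos h₀ = −tan(+20.5°) tan(-18.300°) = 0.1237, h₀ = 1.4468 rad.
Bracket: h₀ sin ϕ sin δ + cos ϕ cos δ sin h₀ = 1.4468×0.35021×-0.31399 + 0.93667×0.94943×0.99233 = -0.159094 + 0.882482 = 0.723388.
Inverse-square distance factor (a/d)² = 1.0524² = 1.107546.
Q̄ = (S_0/π) × 1.107546 × [bracket] = (1361/π) × 1.107546 × 0.723388 = 347.1 W/m².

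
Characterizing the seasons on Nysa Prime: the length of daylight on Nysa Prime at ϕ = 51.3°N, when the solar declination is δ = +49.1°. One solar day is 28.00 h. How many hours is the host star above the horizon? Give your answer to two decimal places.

28.00 h

Sunrise equation: cos h₀ = −tan ϕ · tan δ = -1.4410 ≤ −1, so the host star never sets (polar day) and h₀ = π.
Daylight = 2h₀/(2π) × 28.00 h = (3.1416/π) × 28.00 = 28.00 h.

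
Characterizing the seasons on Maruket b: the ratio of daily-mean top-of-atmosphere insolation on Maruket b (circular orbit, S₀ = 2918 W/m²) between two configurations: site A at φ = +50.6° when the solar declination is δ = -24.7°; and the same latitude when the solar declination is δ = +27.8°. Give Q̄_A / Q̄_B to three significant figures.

Q̄_A / Q̄_B ≈ 0.130

— Configuration A (φ=+50.6°):
cos H₀ = −tan(+50.6°) tan(-24.700°) = 0.5600, H₀ = 0.9765 rad.
Bracket: H₀ sin φ sin δ + cos φ cos δ sin H₀ = 0.9765×0.77273×-0.41787 + 0.63473×0.90851×0.82853 = -0.315313 + 0.477779 = 0.162466.
Q̄ = (S₀/π) × [bracket] = (2918/π) × 0.162466 = 150.90 W/m².
— Configuration B (φ=+50.6°):
cos H₀ = −tan(+50.6°) tan(+27.800°) = -0.6419, H₀ = 2.2677 rad.
Bracket: H₀ sin φ sin δ + cos φ cos δ sin H₀ = 2.2677×0.77273×0.46639 + 0.63473×0.88458×0.76681 = 0.817264 + 0.430540 = 1.247804.
Q̄ = (S₀/π) × [bracket] = (2918/π) × 1.247804 = 1159.0 W/m².
Ratio Q̄_A / Q̄_B = 150.90 / 1159.0 = 0.1302.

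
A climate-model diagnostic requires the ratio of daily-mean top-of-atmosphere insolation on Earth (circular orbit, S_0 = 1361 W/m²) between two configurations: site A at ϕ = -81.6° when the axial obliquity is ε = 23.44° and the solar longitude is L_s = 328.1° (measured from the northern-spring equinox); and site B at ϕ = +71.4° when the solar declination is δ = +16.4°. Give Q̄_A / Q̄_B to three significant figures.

— Configuration A (ϕ=-81.6°):
Solar declination: sin δ = sin ε · sin L_s = sin 23.44° × sin 328.1° = -0.21021, so δ = -12.134°.
cos h₀ = −tan(-81.6°) tan(-12.134°) = -1.4560 ≤ −1 ⇒ polar day, h₀ = π.
Bracket: h₀ sin ϕ sin δ + cos ϕ cos δ sin h₀ = 3.1416×-0.98927×-0.21021 + 0.14608×0.97766×0.00000 = 0.653310 + 0.000000 = 0.653310.
Q̄ = (S_0/π) × [bracket] = (1361/π) × 0.653310 = 283.03 W/m².
— Configuration B (ϕ=+71.4°):
cos h₀ = −tan(+71.4°) tan(+16.400°) = -0.8745, h₀ = 2.6353 rad.
Bracket: h₀ sin ϕ sin δ + cos ϕ cos δ sin h₀ = 2.6353×0.94777×0.28234 + 0.31896×0.95931×0.48495 = 0.705189 + 0.148386 = 0.853575.
Q̄ = (S_0/π) × [bracket] = (1361/π) × 0.853575 = 369.79 W/m².
Ratio Q̄_A / Q̄_B = 283.03 / 369.79 = 0.7654.

Q̄_A / Q̄_B ≈ 0.765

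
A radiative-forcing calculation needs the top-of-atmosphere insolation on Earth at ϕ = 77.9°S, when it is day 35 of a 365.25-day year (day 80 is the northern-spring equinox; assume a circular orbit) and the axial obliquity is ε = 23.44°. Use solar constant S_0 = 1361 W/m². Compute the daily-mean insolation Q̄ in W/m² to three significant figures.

Solar longitude: L_s = 360° × (35 − 80)/365.25 = -44.353°, i.e. -44.353° + 360° = 315.647°.
sin δ = sin 23.44° × sin 315.647° = -0.27809, so δ = -16.146°.
cos h₀ = −tan(-77.9°) tan(-16.146°) = -1.3504 ≤ −1 ⇒ polar day, h₀ = π.
Bracket: h₀ sin ϕ sin δ + cos ϕ cos δ sin h₀ = 3.1416×-0.97778×-0.27809 + 0.20962×0.96056×0.00000 = 0.854235 + 0.000000 = 0.854235.
Q̄ = (S_0/π) × [bracket] = (1361/π) × 0.854235 = 370.1 W/m².

Q̄ ≈ 370 W/m²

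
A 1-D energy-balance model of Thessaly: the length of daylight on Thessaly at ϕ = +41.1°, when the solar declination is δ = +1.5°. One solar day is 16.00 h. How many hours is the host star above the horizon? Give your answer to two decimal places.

8.12 h

cos h₀ = −tan ϕ · tan δ = −tan(+41.1°) × tan(+1.500°) = -0.0228, so h₀ = 1.5936 rad = 91.31°.
Daylight = 2h₀/(2π) × 16.00 h = (1.5936/π) × 16.00 = 8.12 h.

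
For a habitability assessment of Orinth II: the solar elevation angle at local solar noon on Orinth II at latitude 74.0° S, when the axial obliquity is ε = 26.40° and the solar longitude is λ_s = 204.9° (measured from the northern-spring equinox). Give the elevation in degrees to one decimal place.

26.8°

Solar declination: sin δ = sin ε · sin λ_s = sin 26.40° × sin 204.9° = -0.18721, so δ = -10.790°.
At local noon the hour angle is zero, so the zenith angle equals |φ − δ| = |-74.0° − (-10.790°)| = 63.210°.
Elevation = 90° − 63.210° = 26.8°.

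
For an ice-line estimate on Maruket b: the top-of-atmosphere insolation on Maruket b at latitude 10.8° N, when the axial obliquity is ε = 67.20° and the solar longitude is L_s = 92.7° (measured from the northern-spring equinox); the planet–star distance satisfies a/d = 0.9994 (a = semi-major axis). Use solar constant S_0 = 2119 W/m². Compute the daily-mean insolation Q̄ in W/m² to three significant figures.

Q̄ ≈ 467 W/m²

Solar declination: sin δ = sin ε · sin L_s = sin 67.20° × sin 92.7° = 0.92084, so δ = +67.049°.
cos h₀ = −tan(+10.8°) tan(+67.049°) = -0.4505, h₀ = 2.0381 rad.
Bracket: h₀ sin ϕ sin δ + cos ϕ cos δ sin h₀ = 2.0381×0.18738×0.92084 + 0.98229×0.38994×0.89279 = 0.351668 + 0.341969 = 0.693637.
Inverse-square distance factor (a/d)² = 0.9994² = 0.998800.
Q̄ = (S_0/π) × 0.998800 × [bracket] = (2119/π) × 0.998800 × 0.693637 = 467.3 W/m².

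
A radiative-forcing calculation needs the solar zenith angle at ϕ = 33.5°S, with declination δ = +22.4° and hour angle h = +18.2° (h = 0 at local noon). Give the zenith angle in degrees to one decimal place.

θ_z = 58.5°

cos θ_z = sin ϕ sin δ + cos ϕ cos δ cos h = -0.210327 + 0.732396 = 0.522069.
θ_z = arccos(0.522069) = 58.5°.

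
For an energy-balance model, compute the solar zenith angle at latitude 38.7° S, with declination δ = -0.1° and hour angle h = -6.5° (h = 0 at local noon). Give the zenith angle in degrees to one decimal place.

cos θ_z = sin φ sin δ + cos φ cos δ cos h = 0.001091 + 0.775413 = 0.776504.
θ_z = arccos(0.776504) = 39.1°.

θ_z = 39.1°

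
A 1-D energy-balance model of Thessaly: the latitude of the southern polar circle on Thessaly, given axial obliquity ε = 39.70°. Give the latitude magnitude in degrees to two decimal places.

50.30°

The polar circle is the lowest latitude that experiences at least one full rotation of continuous darkness at the northern-summer solstice; it lies at |ϕ| = 90° − ε = 90° − 39.70° = 50.30°.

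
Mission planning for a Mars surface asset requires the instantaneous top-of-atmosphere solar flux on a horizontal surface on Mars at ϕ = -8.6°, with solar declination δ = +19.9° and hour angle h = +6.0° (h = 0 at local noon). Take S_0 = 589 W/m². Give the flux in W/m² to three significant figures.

515 W/m²

cos θ_z = sin ϕ sin δ + cos ϕ cos δ cos h = -0.050899 + 0.924623 = 0.873724.
Flux = S_0 · cos θ_z = 589 × 0.873724 = 514.6 W/m².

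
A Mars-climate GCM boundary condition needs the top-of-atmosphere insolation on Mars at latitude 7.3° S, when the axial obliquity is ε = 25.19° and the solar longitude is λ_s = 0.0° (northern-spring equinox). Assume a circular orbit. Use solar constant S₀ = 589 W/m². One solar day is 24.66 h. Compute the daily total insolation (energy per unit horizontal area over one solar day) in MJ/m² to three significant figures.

16.5 MJ/m²

Solar declination: sin δ = sin ε · sin λ_s = sin 25.19° × sin 0.0° = 0.00000, so δ = +0.000°.
cos H₀ = −tan(-7.3°) tan(+0.000°) = 0.0000, H₀ = 1.5708 rad.
Bracket: H₀ sin φ sin δ + cos φ cos δ sin H₀ = 1.5708×-0.12706×0.00000 + 0.99189×1.00000×1.00000 = -0.000000 + 0.991890 = 0.991890.
Q̄ = (S₀/π) × [bracket] = (589/π) × 0.991890 = 185.96 W/m².
Daily total = Q̄ × 24.66 h × 3600 s/h = 185.96 × 24.66 × 3600 / 10⁶ = 16.51 MJ/m².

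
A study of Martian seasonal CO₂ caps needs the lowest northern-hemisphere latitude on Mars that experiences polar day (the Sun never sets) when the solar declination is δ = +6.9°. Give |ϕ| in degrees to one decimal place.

Polar day requires cos h₀ = −tan ϕ tan δ ≤ −1, i.e. tan ϕ tan δ ≥ 1.
The boundary is |tan ϕ| · |tan δ| = 1, so |ϕ| = 90° − |δ| = 90° − 6.9° = 83.1° in the northern hemisphere.

|ϕ| = 83.1°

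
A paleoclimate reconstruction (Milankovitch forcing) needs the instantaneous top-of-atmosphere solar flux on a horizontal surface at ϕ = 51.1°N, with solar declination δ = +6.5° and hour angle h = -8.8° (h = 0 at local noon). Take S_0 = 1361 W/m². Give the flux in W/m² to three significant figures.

959 W/m²

cos θ_z = sin ϕ sin δ + cos ϕ cos δ cos h = 0.088100 + 0.616582 = 0.704682.
Flux = S_0 · cos θ_z = 1361 × 0.704682 = 959.1 W/m².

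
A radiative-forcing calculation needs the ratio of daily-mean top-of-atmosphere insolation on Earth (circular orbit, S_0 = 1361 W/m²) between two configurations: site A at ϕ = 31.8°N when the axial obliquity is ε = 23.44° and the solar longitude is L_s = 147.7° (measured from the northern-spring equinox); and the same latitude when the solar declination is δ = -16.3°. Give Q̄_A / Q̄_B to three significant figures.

Q̄_A / Q̄_B ≈ 1.70

— Configuration A (ϕ=+31.8°):
Solar declination: sin δ = sin ε · sin L_s = sin 23.44° × sin 147.7° = 0.21256, so δ = +12.272°.
cos h₀ = −tan(+31.8°) tan(+12.272°) = -0.1349, h₀ = 1.7061 rad.
Bracket: h₀ sin ϕ sin δ + cos ϕ cos δ sin h₀ = 1.7061×0.52696×0.21256 + 0.84989×0.97715×0.99086 = 0.191101 + 0.822880 = 1.013981.
Q̄ = (S_0/π) × [bracket] = (1361/π) × 1.013981 = 439.28 W/m².
— Configuration B (ϕ=+31.8°):
cos h₀ = −tan(+31.8°) tan(-16.300°) = 0.1813, h₀ = 1.3885 rad.
Bracket: h₀ sin ϕ sin δ + cos ϕ cos δ sin h₀ = 1.3885×0.52696×-0.28067 + 0.84989×0.95981×0.98343 = -0.205362 + 0.802216 = 0.596854.
Q̄ = (S_0/π) × [bracket] = (1361/π) × 0.596854 = 258.57 W/m².
Ratio Q̄_A / Q̄_B = 439.28 / 258.57 = 1.699.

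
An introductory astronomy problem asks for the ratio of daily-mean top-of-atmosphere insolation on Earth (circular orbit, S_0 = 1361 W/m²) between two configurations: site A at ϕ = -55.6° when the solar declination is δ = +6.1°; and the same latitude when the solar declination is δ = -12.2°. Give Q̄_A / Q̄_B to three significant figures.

Q̄_A / Q̄_B ≈ 0.505

— Configuration A (ϕ=-55.6°):
cos h₀ = −tan(-55.6°) tan(+6.100°) = 0.1561, h₀ = 1.4141 rad.
Bracket: h₀ sin ϕ sin δ + cos ϕ cos δ sin h₀ = 1.4141×-0.82511×0.10626 + 0.56497×0.99434×0.98774 = -0.123983 + 0.554885 = 0.430902.
Q̄ = (S_0/π) × [bracket] = (1361/π) × 0.430902 = 186.68 W/m².
— Configuration B (ϕ=-55.6°):
cos h₀ = −tan(-55.6°) tan(-12.200°) = -0.3158, h₀ = 1.8921 rad.
Bracket: h₀ sin ϕ sin δ + cos ϕ cos δ sin h₀ = 1.8921×-0.82511×-0.21132 + 0.56497×0.97742×0.94884 = 0.329911 + 0.523962 = 0.853873.
Q̄ = (S_0/π) × [bracket] = (1361/π) × 0.853873 = 369.91 W/m².
Ratio Q̄_A / Q̄_B = 186.68 / 369.91 = 0.5047.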